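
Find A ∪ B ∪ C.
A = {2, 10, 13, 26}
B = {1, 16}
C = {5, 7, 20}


A ∪ B = {1, 2, 10, 13, 16, 26}
(A ∪ B) ∪ C = {1, 2, 5, 7, 10, 13, 16, 20, 26}

A ∪ B ∪ C = {1, 2, 5, 7, 10, 13, 16, 20, 26}


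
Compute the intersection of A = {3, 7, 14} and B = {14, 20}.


A ∩ B = elements in both A and B
A = {3, 7, 14}
B = {14, 20}
A ∩ B = {14}

A ∩ B = {14}


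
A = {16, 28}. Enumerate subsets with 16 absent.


A subset of A that omits 16 is a subset of A \ {16}, so there are 2^(n-1) = 2^1 = 2 of them.
Subsets excluding 16: ∅, {28}

Subsets excluding 16 (2 total): ∅, {28}


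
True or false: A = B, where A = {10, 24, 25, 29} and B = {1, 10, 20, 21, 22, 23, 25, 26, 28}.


Two sets are equal iff they have exactly the same elements.
A = {10, 24, 25, 29}
B = {1, 10, 20, 21, 22, 23, 25, 26, 28}
Differences: {1, 20, 21, 22, 23, 24, 26, 28, 29}
A ≠ B

No, A ≠ B


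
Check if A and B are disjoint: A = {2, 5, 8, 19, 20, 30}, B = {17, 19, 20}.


Disjoint means A ∩ B = ∅.
A ∩ B = {19, 20}
A ∩ B ≠ ∅, so A and B are NOT disjoint.

No, A and B are not disjoint (A ∩ B = {19, 20})


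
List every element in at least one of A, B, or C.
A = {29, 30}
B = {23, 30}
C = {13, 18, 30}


A ∪ B = {23, 29, 30}
(A ∪ B) ∪ C = {13, 18, 23, 29, 30}

A ∪ B ∪ C = {13, 18, 23, 29, 30}


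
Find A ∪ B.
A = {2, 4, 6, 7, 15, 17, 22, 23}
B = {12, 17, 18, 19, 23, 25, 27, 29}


A ∪ B = all elements in A or B (or both)
A = {2, 4, 6, 7, 15, 17, 22, 23}
B = {12, 17, 18, 19, 23, 25, 27, 29}
A ∪ B = {2, 4, 6, 7, 12, 15, 17, 18, 19, 22, 23, 25, 27, 29}

A ∪ B = {2, 4, 6, 7, 12, 15, 17, 18, 19, 22, 23, 25, 27, 29}


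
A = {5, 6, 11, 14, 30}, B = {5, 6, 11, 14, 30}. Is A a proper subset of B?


A ⊂ B requires: A ⊆ B AND A ≠ B.
A ⊆ B? Yes
A = B? Yes
A = B, so A is not a PROPER subset.

No, A is not a proper subset of B


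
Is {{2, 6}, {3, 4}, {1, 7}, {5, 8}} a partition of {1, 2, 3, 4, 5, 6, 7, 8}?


A partition requires: (1) non-empty parts, (2) pairwise disjoint, (3) union = U
Parts: {2, 6}, {3, 4}, {1, 7}, {5, 8}
Union of parts: {1, 2, 3, 4, 5, 6, 7, 8}
U = {1, 2, 3, 4, 5, 6, 7, 8}
All non-empty? True
Pairwise disjoint? True
Covers U? True

Yes, valid partition


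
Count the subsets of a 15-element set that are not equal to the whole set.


Total subsets = 2^n = 2^15 = 32768
Proper subsets exclude the set itself: 2^n - 1
= 32768 - 1
= 32767

Number of proper subsets = 32767


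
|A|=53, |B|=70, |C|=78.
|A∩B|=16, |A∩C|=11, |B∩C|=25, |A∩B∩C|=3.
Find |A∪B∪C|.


|A∪B∪C| = |A|+|B|+|C| - |A∩B|-|A∩C|-|B∩C| + |A∩B∩C|
= 53+70+78 - 16-11-25 + 3
= 201 - 52 + 3
= 152

|A ∪ B ∪ C| = 152


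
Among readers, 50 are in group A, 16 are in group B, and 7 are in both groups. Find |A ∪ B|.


|A ∪ B| = |A| + |B| - |A ∩ B|
= 50 + 16 - 7
= 59

|A ∪ B| = 59


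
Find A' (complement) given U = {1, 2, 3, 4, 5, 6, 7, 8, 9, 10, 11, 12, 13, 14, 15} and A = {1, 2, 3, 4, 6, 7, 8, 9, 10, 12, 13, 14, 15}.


Aᶜ = U \ A = elements in U but not in A
U = {1, 2, 3, 4, 5, 6, 7, 8, 9, 10, 11, 12, 13, 14, 15}
A = {1, 2, 3, 4, 6, 7, 8, 9, 10, 12, 13, 14, 15}
Aᶜ = {5, 11}

Aᶜ = {5, 11}


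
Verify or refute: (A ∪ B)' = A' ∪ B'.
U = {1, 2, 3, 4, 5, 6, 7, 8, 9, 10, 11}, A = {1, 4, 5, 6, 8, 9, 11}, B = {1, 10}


LHS: A ∪ B = {1, 4, 5, 6, 8, 9, 10, 11}
(A ∪ B)' = U \ (A ∪ B) = {2, 3, 7}
A' = {2, 3, 7, 10}, B' = {2, 3, 4, 5, 6, 7, 8, 9, 11}
Claimed RHS: A' ∪ B' = {2, 3, 4, 5, 6, 7, 8, 9, 10, 11}
Identity is INVALID: LHS = {2, 3, 7} but the RHS claimed here equals {2, 3, 4, 5, 6, 7, 8, 9, 10, 11}. The correct form is (A ∪ B)' = A' ∩ B'.

Identity is invalid: (A ∪ B)' = {2, 3, 7} but A' ∪ B' = {2, 3, 4, 5, 6, 7, 8, 9, 10, 11}. The correct De Morgan law is (A ∪ B)' = A' ∩ B'.


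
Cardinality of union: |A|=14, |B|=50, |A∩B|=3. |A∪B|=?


|A ∪ B| = |A| + |B| - |A ∩ B|
= 14 + 50 - 3
= 61

|A ∪ B| = 61


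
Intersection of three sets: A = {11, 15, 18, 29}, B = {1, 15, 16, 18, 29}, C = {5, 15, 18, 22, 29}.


A ∩ B = {15, 18, 29}
(A ∩ B) ∩ C = {15, 18, 29}

A ∩ B ∩ C = {15, 18, 29}


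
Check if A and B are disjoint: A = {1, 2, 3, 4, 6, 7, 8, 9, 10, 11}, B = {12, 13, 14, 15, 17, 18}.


Disjoint means A ∩ B = ∅.
A ∩ B = ∅
A ∩ B = ∅, so A and B are disjoint.

Yes, A and B are disjoint


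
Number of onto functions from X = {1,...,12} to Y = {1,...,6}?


n = |X| = 12, k = |Y| = 6. Surjections via inclusion-exclusion:
S(n,k) = Σ(-1)^i × C(k,i) × (k-i)^n, i=0 to k
i=0: (-1)^0×C(6,0)×6^12 = 2176782336
i=1: (-1)^1×C(6,1)×5^12 = -1464843750
i=2: (-1)^2×C(6,2)×4^12 = 251658240
i=3: (-1)^3×C(6,3)×3^12 = -10628820
i=4: (-1)^4×C(6,4)×2^12 = 61440
i=5: (-1)^5×C(6,5)×1^12 = -6
i=6: (-1)^6×C(6,6)×0^12 = 0
Total = 953029440

Number of surjections = 953029440


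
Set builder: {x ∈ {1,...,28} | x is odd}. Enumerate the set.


Checking each candidate:
Condition: odd numbers in {1,...,28}
Result = {1, 3, 5, 7, 9, 11, 13, 15, 17, 19, 21, 23, 25, 27}

{1, 3, 5, 7, 9, 11, 13, 15, 17, 19, 21, 23, 25, 27}


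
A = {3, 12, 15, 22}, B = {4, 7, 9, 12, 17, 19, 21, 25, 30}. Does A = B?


Two sets are equal iff they have exactly the same elements.
A = {3, 12, 15, 22}
B = {4, 7, 9, 12, 17, 19, 21, 25, 30}
Differences: {3, 4, 7, 9, 15, 17, 19, 21, 22, 25, 30}
A ≠ B

No, A ≠ B


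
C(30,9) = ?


C(n,k) = n! / (k!(n-k)!)
C(30,9) = 30! / (9!21!)
= 14307150

C(30,9) = 14307150


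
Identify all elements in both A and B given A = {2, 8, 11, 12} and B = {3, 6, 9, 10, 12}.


A = {2, 8, 11, 12}
B = {3, 6, 9, 10, 12}
Region: in both A and B
Elements: {12}

Elements in both A and B: {12}


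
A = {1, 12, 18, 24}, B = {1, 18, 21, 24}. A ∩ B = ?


A ∩ B = elements in both A and B
A = {1, 12, 18, 24}
B = {1, 18, 21, 24}
A ∩ B = {1, 18, 24}

A ∩ B = {1, 18, 24}


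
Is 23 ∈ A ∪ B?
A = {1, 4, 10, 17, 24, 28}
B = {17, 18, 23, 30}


A = {1, 4, 10, 17, 24, 28}, B = {17, 18, 23, 30}
A ∪ B = all elements in A or B
A ∪ B = {1, 4, 10, 17, 18, 23, 24, 28, 30}
Checking if 23 ∈ A ∪ B
23 is in A ∪ B → True

23 ∈ A ∪ B


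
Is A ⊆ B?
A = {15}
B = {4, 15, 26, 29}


A ⊆ B means every element of A is in B.
All elements of A are in B.
So A ⊆ B.

Yes, A ⊆ B


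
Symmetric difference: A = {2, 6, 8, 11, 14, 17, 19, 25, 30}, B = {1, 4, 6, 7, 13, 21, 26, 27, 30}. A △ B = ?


A △ B = (A \ B) ∪ (B \ A) = elements in exactly one of A or B
A \ B = {2, 8, 11, 14, 17, 19, 25}
B \ A = {1, 4, 7, 13, 21, 26, 27}
A △ B = {1, 2, 4, 7, 8, 11, 13, 14, 17, 19, 21, 25, 26, 27}

A △ B = {1, 2, 4, 7, 8, 11, 13, 14, 17, 19, 21, 25, 26, 27}


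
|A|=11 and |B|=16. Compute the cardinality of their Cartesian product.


|A × B| = |A| × |B|
= 11 × 16
= 176

|A × B| = 176


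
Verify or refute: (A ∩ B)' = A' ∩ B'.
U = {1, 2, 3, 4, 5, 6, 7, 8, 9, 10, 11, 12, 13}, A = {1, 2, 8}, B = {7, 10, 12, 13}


LHS: A ∩ B = ∅
(A ∩ B)' = U \ (A ∩ B) = {1, 2, 3, 4, 5, 6, 7, 8, 9, 10, 11, 12, 13}
A' = {3, 4, 5, 6, 7, 9, 10, 11, 12, 13}, B' = {1, 2, 3, 4, 5, 6, 8, 9, 11}
Claimed RHS: A' ∩ B' = {3, 4, 5, 6, 9, 11}
Identity is INVALID: LHS = {1, 2, 3, 4, 5, 6, 7, 8, 9, 10, 11, 12, 13} but the RHS claimed here equals {3, 4, 5, 6, 9, 11}. The correct form is (A ∩ B)' = A' ∪ B'.

Identity is invalid: (A ∩ B)' = {1, 2, 3, 4, 5, 6, 7, 8, 9, 10, 11, 12, 13} but A' ∩ B' = {3, 4, 5, 6, 9, 11}. The correct De Morgan law is (A ∩ B)' = A' ∪ B'.


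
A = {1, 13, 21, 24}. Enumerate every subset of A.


|A| = 4, so |P(A)| = 2^4 = 16
Enumerate subsets by cardinality (0 to 4):
∅, {1}, {13}, {21}, {24}, {1, 13}, {1, 21}, {1, 24}, {13, 21}, {13, 24}, {21, 24}, {1, 13, 21}, {1, 13, 24}, {1, 21, 24}, {13, 21, 24}, {1, 13, 21, 24}

P(A) has 16 subsets: ∅, {1}, {13}, {21}, {24}, {1, 13}, {1, 21}, {1, 24}, {13, 21}, {13, 24}, {21, 24}, {1, 13, 21}, {1, 13, 24}, {1, 21, 24}, {13, 21, 24}, {1, 13, 21, 24}


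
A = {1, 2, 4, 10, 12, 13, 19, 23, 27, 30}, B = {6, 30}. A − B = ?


A \ B = elements in A but not in B
A = {1, 2, 4, 10, 12, 13, 19, 23, 27, 30}
B = {6, 30}
Remove from A any elements in B
A \ B = {1, 2, 4, 10, 12, 13, 19, 23, 27}

A \ B = {1, 2, 4, 10, 12, 13, 19, 23, 27}


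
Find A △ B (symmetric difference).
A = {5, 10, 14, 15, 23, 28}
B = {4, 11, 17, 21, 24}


A △ B = (A \ B) ∪ (B \ A) = elements in exactly one of A or B
A \ B = {5, 10, 14, 15, 23, 28}
B \ A = {4, 11, 17, 21, 24}
A △ B = {4, 5, 10, 11, 14, 15, 17, 21, 23, 24, 28}

A △ B = {4, 5, 10, 11, 14, 15, 17, 21, 23, 24, 28}


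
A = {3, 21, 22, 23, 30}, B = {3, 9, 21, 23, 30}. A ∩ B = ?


A ∩ B = elements in both A and B
A = {3, 21, 22, 23, 30}
B = {3, 9, 21, 23, 30}
A ∩ B = {3, 21, 23, 30}

A ∩ B = {3, 21, 23, 30}


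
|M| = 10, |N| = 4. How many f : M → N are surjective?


n = |M| = 10, k = |N| = 4. Surjections via inclusion-exclusion:
S(n,k) = Σ(-1)^i × C(k,i) × (k-i)^n, i=0 to k
i=0: (-1)^0×C(4,0)×4^10 = 1048576
i=1: (-1)^1×C(4,1)×3^10 = -236196
i=2: (-1)^2×C(4,2)×2^10 = 6144
i=3: (-1)^3×C(4,3)×1^10 = -4
i=4: (-1)^4×C(4,4)×0^10 = 0
Total = 818520

Number of surjections = 818520


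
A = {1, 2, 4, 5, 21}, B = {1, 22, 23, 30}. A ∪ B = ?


A ∪ B = all elements in A or B (or both)
A = {1, 2, 4, 5, 21}
B = {1, 22, 23, 30}
A ∪ B = {1, 2, 4, 5, 21, 22, 23, 30}

A ∪ B = {1, 2, 4, 5, 21, 22, 23, 30}


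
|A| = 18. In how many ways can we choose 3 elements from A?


C(n,k) = n! / (k!(n-k)!)
C(18,3) = 18! / (3!15!)
= 816

C(18,3) = 816


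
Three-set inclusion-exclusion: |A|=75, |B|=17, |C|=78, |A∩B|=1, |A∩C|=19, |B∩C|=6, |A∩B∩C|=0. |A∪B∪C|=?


|A∪B∪C| = |A|+|B|+|C| - |A∩B|-|A∩C|-|B∩C| + |A∩B∩C|
= 75+17+78 - 1-19-6 + 0
= 170 - 26 + 0
= 144

|A ∪ B ∪ C| = 144


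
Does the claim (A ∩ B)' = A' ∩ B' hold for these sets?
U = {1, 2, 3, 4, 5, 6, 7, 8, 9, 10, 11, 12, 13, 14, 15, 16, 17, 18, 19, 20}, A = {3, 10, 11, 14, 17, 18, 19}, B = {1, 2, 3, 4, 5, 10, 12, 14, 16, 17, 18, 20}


LHS: A ∩ B = {3, 10, 14, 17, 18}
(A ∩ B)' = U \ (A ∩ B) = {1, 2, 4, 5, 6, 7, 8, 9, 11, 12, 13, 15, 16, 19, 20}
A' = {1, 2, 4, 5, 6, 7, 8, 9, 12, 13, 15, 16, 20}, B' = {6, 7, 8, 9, 11, 13, 15, 19}
Claimed RHS: A' ∩ B' = {6, 7, 8, 9, 13, 15}
Identity is INVALID: LHS = {1, 2, 4, 5, 6, 7, 8, 9, 11, 12, 13, 15, 16, 19, 20} but the RHS claimed here equals {6, 7, 8, 9, 13, 15}. The correct form is (A ∩ B)' = A' ∪ B'.

Identity is invalid: (A ∩ B)' = {1, 2, 4, 5, 6, 7, 8, 9, 11, 12, 13, 15, 16, 19, 20} but A' ∩ B' = {6, 7, 8, 9, 13, 15}. The correct De Morgan law is (A ∩ B)' = A' ∪ B'.


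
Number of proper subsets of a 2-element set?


Total subsets = 2^n = 2^2 = 4
Proper subsets exclude the set itself: 2^n - 1
= 4 - 1
= 3

Number of proper subsets = 3


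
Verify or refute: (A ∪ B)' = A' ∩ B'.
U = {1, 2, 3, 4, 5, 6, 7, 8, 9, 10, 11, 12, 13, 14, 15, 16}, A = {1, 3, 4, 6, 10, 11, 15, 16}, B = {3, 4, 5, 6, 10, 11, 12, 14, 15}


LHS: A ∪ B = {1, 3, 4, 5, 6, 10, 11, 12, 14, 15, 16}
(A ∪ B)' = U \ (A ∪ B) = {2, 7, 8, 9, 13}
A' = {2, 5, 7, 8, 9, 12, 13, 14}, B' = {1, 2, 7, 8, 9, 13, 16}
Claimed RHS: A' ∩ B' = {2, 7, 8, 9, 13}
Identity is VALID: LHS = RHS = {2, 7, 8, 9, 13} ✓

Identity is valid. (A ∪ B)' = A' ∩ B' = {2, 7, 8, 9, 13}


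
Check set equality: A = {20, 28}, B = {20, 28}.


Two sets are equal iff they have exactly the same elements.
A = {20, 28}
B = {20, 28}
Same elements → A = B

Yes, A = B


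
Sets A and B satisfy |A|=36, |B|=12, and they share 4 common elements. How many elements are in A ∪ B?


|A ∪ B| = |A| + |B| - |A ∩ B|
= 36 + 12 - 4
= 44

|A ∪ B| = 44


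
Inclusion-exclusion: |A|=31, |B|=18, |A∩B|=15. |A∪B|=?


|A ∪ B| = |A| + |B| - |A ∩ B|
= 31 + 18 - 15
= 34

|A ∪ B| = 34


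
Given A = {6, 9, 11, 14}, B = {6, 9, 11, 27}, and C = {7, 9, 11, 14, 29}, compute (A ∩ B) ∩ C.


A ∩ B = {6, 9, 11}
(A ∩ B) ∩ C = {9, 11}

A ∩ B ∩ C = {9, 11}


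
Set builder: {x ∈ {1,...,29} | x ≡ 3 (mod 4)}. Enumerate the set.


Checking each candidate:
Condition: x in {1,...,29} with x ≡ 3 (mod 4)
Result = {3, 7, 11, 15, 19, 23, 27}

{3, 7, 11, 15, 19, 23, 27}


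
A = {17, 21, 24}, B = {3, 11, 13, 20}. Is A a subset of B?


A ⊆ B means every element of A is in B.
Elements in A not in B: {17, 21, 24}
So A ⊄ B.

No, A ⊄ B


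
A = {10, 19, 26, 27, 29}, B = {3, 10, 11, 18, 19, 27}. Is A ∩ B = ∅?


Disjoint means A ∩ B = ∅.
A ∩ B = {10, 19, 27}
A ∩ B ≠ ∅, so A and B are NOT disjoint.

No, A and B are not disjoint (A ∩ B = {10, 19, 27})


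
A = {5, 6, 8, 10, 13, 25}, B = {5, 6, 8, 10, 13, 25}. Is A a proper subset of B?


A ⊂ B requires: A ⊆ B AND A ≠ B.
A ⊆ B? Yes
A = B? Yes
A = B, so A is not a PROPER subset.

No, A is not a proper subset of B


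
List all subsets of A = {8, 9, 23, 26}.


|A| = 4, so |P(A)| = 2^4 = 16
Enumerate subsets by cardinality (0 to 4):
∅, {8}, {9}, {23}, {26}, {8, 9}, {8, 23}, {8, 26}, {9, 23}, {9, 26}, {23, 26}, {8, 9, 23}, {8, 9, 26}, {8, 23, 26}, {9, 23, 26}, {8, 9, 23, 26}

P(A) has 16 subsets: ∅, {8}, {9}, {23}, {26}, {8, 9}, {8, 23}, {8, 26}, {9, 23}, {9, 26}, {23, 26}, {8, 9, 23}, {8, 9, 26}, {8, 23, 26}, {9, 23, 26}, {8, 9, 23, 26}


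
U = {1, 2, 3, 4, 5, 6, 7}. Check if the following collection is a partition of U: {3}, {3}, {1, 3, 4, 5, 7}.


A partition requires: (1) non-empty parts, (2) pairwise disjoint, (3) union = U
Parts: {3}, {3}, {1, 3, 4, 5, 7}
Union of parts: {1, 3, 4, 5, 7}
U = {1, 2, 3, 4, 5, 6, 7}
All non-empty? True
Pairwise disjoint? False
Covers U? False

No, not a valid partition


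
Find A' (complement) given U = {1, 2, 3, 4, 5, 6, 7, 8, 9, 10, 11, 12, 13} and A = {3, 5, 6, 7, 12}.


Aᶜ = U \ A = elements in U but not in A
U = {1, 2, 3, 4, 5, 6, 7, 8, 9, 10, 11, 12, 13}
A = {3, 5, 6, 7, 12}
Aᶜ = {1, 2, 4, 8, 9, 10, 11, 13}

Aᶜ = {1, 2, 4, 8, 9, 10, 11, 13}


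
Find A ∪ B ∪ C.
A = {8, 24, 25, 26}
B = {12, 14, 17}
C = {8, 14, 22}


A ∪ B = {8, 12, 14, 17, 24, 25, 26}
(A ∪ B) ∪ C = {8, 12, 14, 17, 22, 24, 25, 26}

A ∪ B ∪ C = {8, 12, 14, 17, 22, 24, 25, 26}


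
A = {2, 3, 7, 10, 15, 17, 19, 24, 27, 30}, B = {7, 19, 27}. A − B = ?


A \ B = elements in A but not in B
A = {2, 3, 7, 10, 15, 17, 19, 24, 27, 30}
B = {7, 19, 27}
Remove from A any elements in B
A \ B = {2, 3, 10, 15, 17, 24, 30}

A \ B = {2, 3, 10, 15, 17, 24, 30}


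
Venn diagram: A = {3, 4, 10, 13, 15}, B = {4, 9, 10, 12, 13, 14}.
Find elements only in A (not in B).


A = {3, 4, 10, 13, 15}
B = {4, 9, 10, 12, 13, 14}
Region: only in A (not in B)
Elements: {3, 15}

Elements only in A (not in B): {3, 15}


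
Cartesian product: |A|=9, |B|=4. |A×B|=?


|A × B| = |A| × |B|
= 9 × 4
= 36

|A × B| = 36


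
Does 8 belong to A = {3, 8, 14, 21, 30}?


A = {3, 8, 14, 21, 30}
Checking if 8 is in A
8 is in A → True

8 ∈ A


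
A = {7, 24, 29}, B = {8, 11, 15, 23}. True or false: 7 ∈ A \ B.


A = {7, 24, 29}, B = {8, 11, 15, 23}
A \ B = elements in A but not in B
A \ B = {7, 24, 29}
Checking if 7 ∈ A \ B
7 is in A \ B → True

7 ∈ A \ B


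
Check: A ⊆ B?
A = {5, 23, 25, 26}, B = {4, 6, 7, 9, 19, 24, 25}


A ⊆ B means every element of A is in B.
Elements in A not in B: {5, 23, 26}
So A ⊄ B.

No, A ⊄ B


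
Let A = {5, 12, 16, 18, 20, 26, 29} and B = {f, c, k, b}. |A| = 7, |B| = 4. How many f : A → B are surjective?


n = |A| = 7, k = |B| = 4. Surjections via inclusion-exclusion:
S(n,k) = Σ(-1)^i × C(k,i) × (k-i)^n, i=0 to k
i=0: (-1)^0×C(4,0)×4^7 = 16384
i=1: (-1)^1×C(4,1)×3^7 = -8748
i=2: (-1)^2×C(4,2)×2^7 = 768
i=3: (-1)^3×C(4,3)×1^7 = -4
i=4: (-1)^4×C(4,4)×0^7 = 0
Total = 8400

Number of surjections = 8400


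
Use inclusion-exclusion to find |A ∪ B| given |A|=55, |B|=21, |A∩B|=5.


|A ∪ B| = |A| + |B| - |A ∩ B|
= 55 + 21 - 5
= 71

|A ∪ B| = 71


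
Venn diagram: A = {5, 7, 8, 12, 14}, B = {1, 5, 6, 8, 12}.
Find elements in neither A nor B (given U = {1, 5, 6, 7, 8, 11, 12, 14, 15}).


A = {5, 7, 8, 12, 14}
B = {1, 5, 6, 8, 12}
Region: in neither A nor B (given U = {1, 5, 6, 7, 8, 11, 12, 14, 15})
Elements: {11, 15}

Elements in neither A nor B (given U = {1, 5, 6, 7, 8, 11, 12, 14, 15}): {11, 15}


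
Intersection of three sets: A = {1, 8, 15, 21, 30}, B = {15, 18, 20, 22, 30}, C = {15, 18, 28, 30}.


A ∩ B = {15, 30}
(A ∩ B) ∩ C = {15, 30}

A ∩ B ∩ C = {15, 30}


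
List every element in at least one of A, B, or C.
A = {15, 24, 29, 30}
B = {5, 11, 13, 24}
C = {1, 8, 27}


A ∪ B = {5, 11, 13, 15, 24, 29, 30}
(A ∪ B) ∪ C = {1, 5, 8, 11, 13, 15, 24, 27, 29, 30}

A ∪ B ∪ C = {1, 5, 8, 11, 13, 15, 24, 27, 29, 30}


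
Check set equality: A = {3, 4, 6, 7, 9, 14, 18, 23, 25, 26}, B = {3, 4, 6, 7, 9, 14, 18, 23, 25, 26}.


Two sets are equal iff they have exactly the same elements.
A = {3, 4, 6, 7, 9, 14, 18, 23, 25, 26}
B = {3, 4, 6, 7, 9, 14, 18, 23, 25, 26}
Same elements → A = B

Yes, A = B


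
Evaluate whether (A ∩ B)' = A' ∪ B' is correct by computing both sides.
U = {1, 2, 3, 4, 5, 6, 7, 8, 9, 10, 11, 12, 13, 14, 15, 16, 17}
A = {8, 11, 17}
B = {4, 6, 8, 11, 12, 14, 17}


LHS: A ∩ B = {8, 11, 17}
(A ∩ B)' = U \ (A ∩ B) = {1, 2, 3, 4, 5, 6, 7, 9, 10, 12, 13, 14, 15, 16}
A' = {1, 2, 3, 4, 5, 6, 7, 9, 10, 12, 13, 14, 15, 16}, B' = {1, 2, 3, 5, 7, 9, 10, 13, 15, 16}
Claimed RHS: A' ∪ B' = {1, 2, 3, 4, 5, 6, 7, 9, 10, 12, 13, 14, 15, 16}
Identity is VALID: LHS = RHS = {1, 2, 3, 4, 5, 6, 7, 9, 10, 12, 13, 14, 15, 16} ✓

Identity is valid. (A ∩ B)' = A' ∪ B' = {1, 2, 3, 4, 5, 6, 7, 9, 10, 12, 13, 14, 15, 16}


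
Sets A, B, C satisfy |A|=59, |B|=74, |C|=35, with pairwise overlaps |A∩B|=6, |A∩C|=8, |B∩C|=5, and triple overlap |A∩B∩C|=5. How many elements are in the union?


|A∪B∪C| = |A|+|B|+|C| - |A∩B|-|A∩C|-|B∩C| + |A∩B∩C|
= 59+74+35 - 6-8-5 + 5
= 168 - 19 + 5
= 154

|A ∪ B ∪ C| = 154


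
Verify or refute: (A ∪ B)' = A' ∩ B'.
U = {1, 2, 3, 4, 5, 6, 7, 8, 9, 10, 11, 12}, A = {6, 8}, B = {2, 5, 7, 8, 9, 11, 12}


LHS: A ∪ B = {2, 5, 6, 7, 8, 9, 11, 12}
(A ∪ B)' = U \ (A ∪ B) = {1, 3, 4, 10}
A' = {1, 2, 3, 4, 5, 7, 9, 10, 11, 12}, B' = {1, 3, 4, 6, 10}
Claimed RHS: A' ∩ B' = {1, 3, 4, 10}
Identity is VALID: LHS = RHS = {1, 3, 4, 10} ✓

Identity is valid. (A ∪ B)' = A' ∩ B' = {1, 3, 4, 10}


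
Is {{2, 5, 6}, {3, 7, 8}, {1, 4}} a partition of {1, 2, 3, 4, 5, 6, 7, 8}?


A partition requires: (1) non-empty parts, (2) pairwise disjoint, (3) union = U
Parts: {2, 5, 6}, {3, 7, 8}, {1, 4}
Union of parts: {1, 2, 3, 4, 5, 6, 7, 8}
U = {1, 2, 3, 4, 5, 6, 7, 8}
All non-empty? True
Pairwise disjoint? True
Covers U? True

Yes, valid partition


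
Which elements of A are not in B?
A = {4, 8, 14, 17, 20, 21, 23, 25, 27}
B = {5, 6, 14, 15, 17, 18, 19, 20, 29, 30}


A \ B = elements in A but not in B
A = {4, 8, 14, 17, 20, 21, 23, 25, 27}
B = {5, 6, 14, 15, 17, 18, 19, 20, 29, 30}
Remove from A any elements in B
A \ B = {4, 8, 21, 23, 25, 27}

A \ B = {4, 8, 21, 23, 25, 27}


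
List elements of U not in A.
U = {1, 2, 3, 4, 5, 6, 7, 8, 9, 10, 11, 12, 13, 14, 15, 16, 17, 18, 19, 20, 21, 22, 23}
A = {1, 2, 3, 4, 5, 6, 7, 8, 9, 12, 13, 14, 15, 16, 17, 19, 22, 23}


Aᶜ = U \ A = elements in U but not in A
U = {1, 2, 3, 4, 5, 6, 7, 8, 9, 10, 11, 12, 13, 14, 15, 16, 17, 18, 19, 20, 21, 22, 23}
A = {1, 2, 3, 4, 5, 6, 7, 8, 9, 12, 13, 14, 15, 16, 17, 19, 22, 23}
Aᶜ = {10, 11, 18, 20, 21}

Aᶜ = {10, 11, 18, 20, 21}


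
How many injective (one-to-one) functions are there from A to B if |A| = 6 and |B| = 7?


An injection sends each of |A| = 6 inputs to a distinct output in B.
# injections = |B|·(|B|-1)·…·(|B|-|A|+1) = 7! / (7 - 6)!
= 7 × 6 × 5 × 4 × 3 × 2
= 5040

Number of injections = 5040


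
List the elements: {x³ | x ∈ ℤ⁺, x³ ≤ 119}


Checking each candidate:
Condition: positive perfect cubes ≤ 119
Result = {1, 8, 27, 64}

{1, 8, 27, 64}


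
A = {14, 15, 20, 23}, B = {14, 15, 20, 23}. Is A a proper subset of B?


A ⊂ B requires: A ⊆ B AND A ≠ B.
A ⊆ B? Yes
A = B? Yes
A = B, so A is not a PROPER subset.

No, A is not a proper subset of B


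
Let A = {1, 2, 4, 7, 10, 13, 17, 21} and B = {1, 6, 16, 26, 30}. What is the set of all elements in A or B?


A ∪ B = all elements in A or B (or both)
A = {1, 2, 4, 7, 10, 13, 17, 21}
B = {1, 6, 16, 26, 30}
A ∪ B = {1, 2, 4, 6, 7, 10, 13, 16, 17, 21, 26, 30}

A ∪ B = {1, 2, 4, 6, 7, 10, 13, 16, 17, 21, 26, 30}


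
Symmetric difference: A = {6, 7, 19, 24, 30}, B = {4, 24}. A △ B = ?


A △ B = (A \ B) ∪ (B \ A) = elements in exactly one of A or B
A \ B = {6, 7, 19, 30}
B \ A = {4}
A △ B = {4, 6, 7, 19, 30}

A △ B = {4, 6, 7, 19, 30}


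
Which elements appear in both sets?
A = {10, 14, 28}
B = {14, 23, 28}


A ∩ B = elements in both A and B
A = {10, 14, 28}
B = {14, 23, 28}
A ∩ B = {14, 28}

A ∩ B = {14, 28}


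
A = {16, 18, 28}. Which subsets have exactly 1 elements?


|A| = 3, so A has C(3,1) = 3 subsets of size 1.
Enumerate by choosing 1 elements from A at a time:
{16}, {18}, {28}

1-element subsets (3 total): {16}, {18}, {28}


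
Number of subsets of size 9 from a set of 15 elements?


C(n,k) = n! / (k!(n-k)!)
C(15,9) = 15! / (9!6!)
= 5005

C(15,9) = 5005


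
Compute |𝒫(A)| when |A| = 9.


Number of subsets = 2^n
= 2^9
= 512

|P(A)| = 512


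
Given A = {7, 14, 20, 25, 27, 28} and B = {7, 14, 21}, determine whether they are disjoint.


Disjoint means A ∩ B = ∅.
A ∩ B = {7, 14}
A ∩ B ≠ ∅, so A and B are NOT disjoint.

No, A and B are not disjoint (A ∩ B = {7, 14})


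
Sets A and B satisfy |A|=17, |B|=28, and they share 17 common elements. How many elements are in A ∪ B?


|A ∪ B| = |A| + |B| - |A ∩ B|
= 17 + 28 - 17
= 28

|A ∪ B| = 28


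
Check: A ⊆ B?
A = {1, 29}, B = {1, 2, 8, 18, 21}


A ⊆ B means every element of A is in B.
Elements in A not in B: {29}
So A ⊄ B.

No, A ⊄ B


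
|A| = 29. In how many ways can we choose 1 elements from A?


C(n,k) = n! / (k!(n-k)!)
C(29,1) = 29! / (1!28!)
= 29

C(29,1) = 29


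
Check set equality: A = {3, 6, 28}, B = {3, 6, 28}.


Two sets are equal iff they have exactly the same elements.
A = {3, 6, 28}
B = {3, 6, 28}
Same elements → A = B

Yes, A = B


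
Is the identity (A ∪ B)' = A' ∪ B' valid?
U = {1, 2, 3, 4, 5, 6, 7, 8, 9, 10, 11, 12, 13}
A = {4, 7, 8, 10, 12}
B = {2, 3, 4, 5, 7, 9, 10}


LHS: A ∪ B = {2, 3, 4, 5, 7, 8, 9, 10, 12}
(A ∪ B)' = U \ (A ∪ B) = {1, 6, 11, 13}
A' = {1, 2, 3, 5, 6, 9, 11, 13}, B' = {1, 6, 8, 11, 12, 13}
Claimed RHS: A' ∪ B' = {1, 2, 3, 5, 6, 8, 9, 11, 12, 13}
Identity is INVALID: LHS = {1, 6, 11, 13} but the RHS claimed here equals {1, 2, 3, 5, 6, 8, 9, 11, 12, 13}. The correct form is (A ∪ B)' = A' ∩ B'.

Identity is invalid: (A ∪ B)' = {1, 6, 11, 13} but A' ∪ B' = {1, 2, 3, 5, 6, 8, 9, 11, 12, 13}. The correct De Morgan law is (A ∪ B)' = A' ∩ B'.


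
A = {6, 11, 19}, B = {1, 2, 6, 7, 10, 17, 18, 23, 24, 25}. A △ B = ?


A △ B = (A \ B) ∪ (B \ A) = elements in exactly one of A or B
A \ B = {11, 19}
B \ A = {1, 2, 7, 10, 17, 18, 23, 24, 25}
A △ B = {1, 2, 7, 10, 11, 17, 18, 19, 23, 24, 25}

A △ B = {1, 2, 7, 10, 11, 17, 18, 19, 23, 24, 25}


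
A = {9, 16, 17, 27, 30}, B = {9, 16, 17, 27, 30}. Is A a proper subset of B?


A ⊂ B requires: A ⊆ B AND A ≠ B.
A ⊆ B? Yes
A = B? Yes
A = B, so A is not a PROPER subset.

No, A is not a proper subset of B


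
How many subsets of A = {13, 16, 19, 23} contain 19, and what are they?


A subset of A contains 19 iff the remaining 3 elements form any subset of A \ {19}.
Count: 2^(n-1) = 2^3 = 8
Subsets containing 19: {19}, {13, 19}, {16, 19}, {19, 23}, {13, 16, 19}, {13, 19, 23}, {16, 19, 23}, {13, 16, 19, 23}

Subsets containing 19 (8 total): {19}, {13, 19}, {16, 19}, {19, 23}, {13, 16, 19}, {13, 19, 23}, {16, 19, 23}, {13, 16, 19, 23}


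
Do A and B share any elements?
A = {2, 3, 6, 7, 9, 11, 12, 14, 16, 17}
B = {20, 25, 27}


Disjoint means A ∩ B = ∅.
A ∩ B = ∅
A ∩ B = ∅, so A and B are disjoint.

No — A and B share no elements (A ∩ B = ∅), so they are disjoint


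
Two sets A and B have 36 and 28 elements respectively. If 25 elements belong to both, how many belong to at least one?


|A ∪ B| = |A| + |B| - |A ∩ B|
= 36 + 28 - 25
= 39

|A ∪ B| = 39


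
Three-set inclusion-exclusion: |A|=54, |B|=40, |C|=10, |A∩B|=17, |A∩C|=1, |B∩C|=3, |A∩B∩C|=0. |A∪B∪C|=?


|A∪B∪C| = |A|+|B|+|C| - |A∩B|-|A∩C|-|B∩C| + |A∩B∩C|
= 54+40+10 - 17-1-3 + 0
= 104 - 21 + 0
= 83

|A ∪ B ∪ C| = 83


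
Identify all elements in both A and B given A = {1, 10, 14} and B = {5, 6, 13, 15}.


A = {1, 10, 14}
B = {5, 6, 13, 15}
Region: in both A and B
Elements: ∅

Elements in both A and B: ∅


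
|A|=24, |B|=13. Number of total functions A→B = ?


Each of |A| = 24 inputs maps to any of |B| = 13 outputs.
# functions = |B|^|A| = 13^24
= 542800770374370512771595361

Number of functions = 542800770374370512771595361


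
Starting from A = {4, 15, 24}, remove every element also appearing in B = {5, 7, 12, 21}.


A \ B = elements in A but not in B
A = {4, 15, 24}
B = {5, 7, 12, 21}
Remove from A any elements in B
A \ B = {4, 15, 24}

A \ B = {4, 15, 24}


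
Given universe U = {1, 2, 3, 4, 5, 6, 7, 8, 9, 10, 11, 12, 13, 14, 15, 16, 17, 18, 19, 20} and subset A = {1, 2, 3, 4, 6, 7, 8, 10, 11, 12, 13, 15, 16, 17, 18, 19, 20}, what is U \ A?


Aᶜ = U \ A = elements in U but not in A
U = {1, 2, 3, 4, 5, 6, 7, 8, 9, 10, 11, 12, 13, 14, 15, 16, 17, 18, 19, 20}
A = {1, 2, 3, 4, 6, 7, 8, 10, 11, 12, 13, 15, 16, 17, 18, 19, 20}
Aᶜ = {5, 9, 14}

Aᶜ = {5, 9, 14}


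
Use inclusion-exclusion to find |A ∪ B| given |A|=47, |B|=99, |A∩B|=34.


|A ∪ B| = |A| + |B| - |A ∩ B|
= 47 + 99 - 34
= 112

|A ∪ B| = 112


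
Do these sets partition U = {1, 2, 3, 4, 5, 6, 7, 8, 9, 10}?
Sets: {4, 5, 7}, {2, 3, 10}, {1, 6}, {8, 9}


A partition requires: (1) non-empty parts, (2) pairwise disjoint, (3) union = U
Parts: {4, 5, 7}, {2, 3, 10}, {1, 6}, {8, 9}
Union of parts: {1, 2, 3, 4, 5, 6, 7, 8, 9, 10}
U = {1, 2, 3, 4, 5, 6, 7, 8, 9, 10}
All non-empty? True
Pairwise disjoint? True
Covers U? True

Yes, valid partition


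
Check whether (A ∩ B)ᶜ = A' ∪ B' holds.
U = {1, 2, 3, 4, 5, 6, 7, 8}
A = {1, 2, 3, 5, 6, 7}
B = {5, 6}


LHS: A ∩ B = {5, 6}
(A ∩ B)' = U \ (A ∩ B) = {1, 2, 3, 4, 7, 8}
A' = {4, 8}, B' = {1, 2, 3, 4, 7, 8}
Claimed RHS: A' ∪ B' = {1, 2, 3, 4, 7, 8}
Identity is VALID: LHS = RHS = {1, 2, 3, 4, 7, 8} ✓

Identity is valid. (A ∩ B)' = A' ∪ B' = {1, 2, 3, 4, 7, 8}


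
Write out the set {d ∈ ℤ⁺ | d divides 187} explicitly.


Checking each candidate:
Condition: positive divisors of 187
Result = {1, 11, 17, 187}

{1, 11, 17, 187}


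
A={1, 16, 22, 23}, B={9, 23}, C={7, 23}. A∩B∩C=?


A ∩ B = {23}
(A ∩ B) ∩ C = {23}

A ∩ B ∩ C = {23}


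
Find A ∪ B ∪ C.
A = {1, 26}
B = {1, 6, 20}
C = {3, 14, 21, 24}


A ∪ B = {1, 6, 20, 26}
(A ∪ B) ∪ C = {1, 3, 6, 14, 20, 21, 24, 26}

A ∪ B ∪ C = {1, 3, 6, 14, 20, 21, 24, 26}


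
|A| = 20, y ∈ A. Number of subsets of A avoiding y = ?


Subsets of A avoiding y are subsets of A \ {y}, which has 19 elements.
Count = 2^(n-1) = 2^19
= 524288

Number of subsets avoiding y = 524288


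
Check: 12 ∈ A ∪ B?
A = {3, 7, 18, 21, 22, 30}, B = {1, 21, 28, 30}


A = {3, 7, 18, 21, 22, 30}, B = {1, 21, 28, 30}
A ∪ B = all elements in A or B
A ∪ B = {1, 3, 7, 18, 21, 22, 28, 30}
Checking if 12 ∈ A ∪ B
12 is not in A ∪ B → False

12 ∉ A ∪ B


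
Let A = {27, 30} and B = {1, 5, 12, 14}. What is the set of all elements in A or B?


A ∪ B = all elements in A or B (or both)
A = {27, 30}
B = {1, 5, 12, 14}
A ∪ B = {1, 5, 12, 14, 27, 30}

A ∪ B = {1, 5, 12, 14, 27, 30}


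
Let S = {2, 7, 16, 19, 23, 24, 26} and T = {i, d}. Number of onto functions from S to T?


n = |S| = 7, k = |T| = 2. Surjections via inclusion-exclusion:
S(n,k) = Σ(-1)^i × C(k,i) × (k-i)^n, i=0 to k
i=0: (-1)^0×C(2,0)×2^7 = 128
i=1: (-1)^1×C(2,1)×1^7 = -2
i=2: (-1)^2×C(2,2)×0^7 = 0
Total = 126

Number of surjections = 126


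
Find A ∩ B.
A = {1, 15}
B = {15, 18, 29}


A ∩ B = elements in both A and B
A = {1, 15}
B = {15, 18, 29}
A ∩ B = {15}

A ∩ B = {15}


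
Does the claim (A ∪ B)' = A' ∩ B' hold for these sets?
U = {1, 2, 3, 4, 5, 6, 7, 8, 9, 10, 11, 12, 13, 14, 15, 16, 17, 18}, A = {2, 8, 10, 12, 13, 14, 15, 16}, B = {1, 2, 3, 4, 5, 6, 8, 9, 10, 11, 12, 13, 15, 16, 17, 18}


LHS: A ∪ B = {1, 2, 3, 4, 5, 6, 8, 9, 10, 11, 12, 13, 14, 15, 16, 17, 18}
(A ∪ B)' = U \ (A ∪ B) = {7}
A' = {1, 3, 4, 5, 6, 7, 9, 11, 17, 18}, B' = {7, 14}
Claimed RHS: A' ∩ B' = {7}
Identity is VALID: LHS = RHS = {7} ✓

Identity is valid. (A ∪ B)' = A' ∩ B' = {7}


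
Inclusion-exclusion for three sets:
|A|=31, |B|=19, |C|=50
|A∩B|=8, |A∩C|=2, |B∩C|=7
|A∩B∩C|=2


|A∪B∪C| = |A|+|B|+|C| - |A∩B|-|A∩C|-|B∩C| + |A∩B∩C|
= 31+19+50 - 8-2-7 + 2
= 100 - 17 + 2
= 85

|A ∪ B ∪ C| = 85


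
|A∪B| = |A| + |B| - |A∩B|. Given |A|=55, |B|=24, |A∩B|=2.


|A ∪ B| = |A| + |B| - |A ∩ B|
= 55 + 24 - 2
= 77

|A ∪ B| = 77


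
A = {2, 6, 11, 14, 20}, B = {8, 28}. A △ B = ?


A △ B = (A \ B) ∪ (B \ A) = elements in exactly one of A or B
A \ B = {2, 6, 11, 14, 20}
B \ A = {8, 28}
A △ B = {2, 6, 8, 11, 14, 20, 28}

A △ B = {2, 6, 8, 11, 14, 20, 28}


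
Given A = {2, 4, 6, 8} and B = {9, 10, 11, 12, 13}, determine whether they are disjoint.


Disjoint means A ∩ B = ∅.
A ∩ B = ∅
A ∩ B = ∅, so A and B are disjoint.

Yes, A and B are disjoint


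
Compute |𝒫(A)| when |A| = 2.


Number of subsets = 2^n
= 2^2
= 4

|P(A)| = 4


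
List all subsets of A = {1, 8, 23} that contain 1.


A subset of A contains 1 iff the remaining 2 elements form any subset of A \ {1}.
Count: 2^(n-1) = 2^2 = 4
Subsets containing 1: {1}, {1, 8}, {1, 23}, {1, 8, 23}

Subsets containing 1 (4 total): {1}, {1, 8}, {1, 23}, {1, 8, 23}


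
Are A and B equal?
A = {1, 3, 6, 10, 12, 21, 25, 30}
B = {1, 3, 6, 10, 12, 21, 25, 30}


Two sets are equal iff they have exactly the same elements.
A = {1, 3, 6, 10, 12, 21, 25, 30}
B = {1, 3, 6, 10, 12, 21, 25, 30}
Same elements → A = B

Yes, A = B


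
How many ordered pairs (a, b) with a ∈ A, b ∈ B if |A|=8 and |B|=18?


|A × B| = |A| × |B|
= 8 × 18
= 144

|A × B| = 144


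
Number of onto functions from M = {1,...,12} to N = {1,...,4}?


n = |M| = 12, k = |N| = 4. Surjections via inclusion-exclusion:
S(n,k) = Σ(-1)^i × C(k,i) × (k-i)^n, i=0 to k
i=0: (-1)^0×C(4,0)×4^12 = 16777216
i=1: (-1)^1×C(4,1)×3^12 = -2125764
i=2: (-1)^2×C(4,2)×2^12 = 24576
i=3: (-1)^3×C(4,3)×1^12 = -4
i=4: (-1)^4×C(4,4)×0^12 = 0
Total = 14676024

Number of surjections = 14676024


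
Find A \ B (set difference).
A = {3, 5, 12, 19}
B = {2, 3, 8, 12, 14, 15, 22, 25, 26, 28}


A \ B = elements in A but not in B
A = {3, 5, 12, 19}
B = {2, 3, 8, 12, 14, 15, 22, 25, 26, 28}
Remove from A any elements in B
A \ B = {5, 19}

A \ B = {5, 19}


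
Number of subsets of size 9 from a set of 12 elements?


C(n,k) = n! / (k!(n-k)!)
C(12,9) = 12! / (9!3!)
= 220

C(12,9) = 220


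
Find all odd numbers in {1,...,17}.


Checking each candidate:
Condition: odd numbers in {1,...,17}
Result = {1, 3, 5, 7, 9, 11, 13, 15, 17}

{1, 3, 5, 7, 9, 11, 13, 15, 17}


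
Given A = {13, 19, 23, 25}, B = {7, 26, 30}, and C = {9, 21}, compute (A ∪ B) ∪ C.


A ∪ B = {7, 13, 19, 23, 25, 26, 30}
(A ∪ B) ∪ C = {7, 9, 13, 19, 21, 23, 25, 26, 30}

A ∪ B ∪ C = {7, 9, 13, 19, 21, 23, 25, 26, 30}


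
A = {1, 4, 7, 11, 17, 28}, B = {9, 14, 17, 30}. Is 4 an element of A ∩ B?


A = {1, 4, 7, 11, 17, 28}, B = {9, 14, 17, 30}
A ∩ B = elements in both A and B
A ∩ B = {17}
Checking if 4 ∈ A ∩ B
4 is not in A ∩ B → False

4 ∉ A ∩ B


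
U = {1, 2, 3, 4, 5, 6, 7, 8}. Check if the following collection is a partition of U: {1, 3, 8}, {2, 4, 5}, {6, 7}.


A partition requires: (1) non-empty parts, (2) pairwise disjoint, (3) union = U
Parts: {1, 3, 8}, {2, 4, 5}, {6, 7}
Union of parts: {1, 2, 3, 4, 5, 6, 7, 8}
U = {1, 2, 3, 4, 5, 6, 7, 8}
All non-empty? True
Pairwise disjoint? True
Covers U? True

Yes, valid partition


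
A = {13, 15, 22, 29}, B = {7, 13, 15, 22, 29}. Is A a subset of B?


A ⊆ B means every element of A is in B.
All elements of A are in B.
So A ⊆ B.

Yes, A ⊆ B


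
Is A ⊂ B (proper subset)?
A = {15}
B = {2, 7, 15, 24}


A ⊂ B requires: A ⊆ B AND A ≠ B.
A ⊆ B? Yes
A = B? No
A ⊂ B: Yes (A is a proper subset of B)

Yes, A ⊂ B


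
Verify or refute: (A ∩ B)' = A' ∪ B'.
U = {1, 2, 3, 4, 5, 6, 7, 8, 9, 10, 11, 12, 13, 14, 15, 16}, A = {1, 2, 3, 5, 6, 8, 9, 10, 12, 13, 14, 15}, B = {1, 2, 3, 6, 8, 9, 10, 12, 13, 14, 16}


LHS: A ∩ B = {1, 2, 3, 6, 8, 9, 10, 12, 13, 14}
(A ∩ B)' = U \ (A ∩ B) = {4, 5, 7, 11, 15, 16}
A' = {4, 7, 11, 16}, B' = {4, 5, 7, 11, 15}
Claimed RHS: A' ∪ B' = {4, 5, 7, 11, 15, 16}
Identity is VALID: LHS = RHS = {4, 5, 7, 11, 15, 16} ✓

Identity is valid. (A ∩ B)' = A' ∪ B' = {4, 5, 7, 11, 15, 16}


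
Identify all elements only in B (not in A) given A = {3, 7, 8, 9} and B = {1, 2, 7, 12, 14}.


A = {3, 7, 8, 9}
B = {1, 2, 7, 12, 14}
Region: only in B (not in A)
Elements: {1, 2, 12, 14}

Elements only in B (not in A): {1, 2, 12, 14}


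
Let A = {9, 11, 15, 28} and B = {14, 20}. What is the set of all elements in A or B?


A ∪ B = all elements in A or B (or both)
A = {9, 11, 15, 28}
B = {14, 20}
A ∪ B = {9, 11, 14, 15, 20, 28}

A ∪ B = {9, 11, 14, 15, 20, 28}


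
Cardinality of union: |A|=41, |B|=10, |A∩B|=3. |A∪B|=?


|A ∪ B| = |A| + |B| - |A ∩ B|
= 41 + 10 - 3
= 48

|A ∪ B| = 48


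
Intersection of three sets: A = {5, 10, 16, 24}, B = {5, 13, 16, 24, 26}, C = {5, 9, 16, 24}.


A ∩ B = {5, 16, 24}
(A ∩ B) ∩ C = {5, 16, 24}

A ∩ B ∩ C = {5, 16, 24}


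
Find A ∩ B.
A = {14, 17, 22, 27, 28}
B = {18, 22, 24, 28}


A ∩ B = elements in both A and B
A = {14, 17, 22, 27, 28}
B = {18, 22, 24, 28}
A ∩ B = {22, 28}

A ∩ B = {22, 28}


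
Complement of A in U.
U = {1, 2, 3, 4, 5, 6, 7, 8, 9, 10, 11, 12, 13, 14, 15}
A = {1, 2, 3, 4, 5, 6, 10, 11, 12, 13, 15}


Aᶜ = U \ A = elements in U but not in A
U = {1, 2, 3, 4, 5, 6, 7, 8, 9, 10, 11, 12, 13, 14, 15}
A = {1, 2, 3, 4, 5, 6, 10, 11, 12, 13, 15}
Aᶜ = {7, 8, 9, 14}

Aᶜ = {7, 8, 9, 14}


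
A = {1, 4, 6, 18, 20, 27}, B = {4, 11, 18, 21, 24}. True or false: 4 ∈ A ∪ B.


A = {1, 4, 6, 18, 20, 27}, B = {4, 11, 18, 21, 24}
A ∪ B = all elements in A or B
A ∪ B = {1, 4, 6, 11, 18, 20, 21, 24, 27}
Checking if 4 ∈ A ∪ B
4 is in A ∪ B → True

4 ∈ A ∪ B


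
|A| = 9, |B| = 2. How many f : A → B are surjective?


n = |A| = 9, k = |B| = 2. Surjections via inclusion-exclusion:
S(n,k) = Σ(-1)^i × C(k,i) × (k-i)^n, i=0 to k
i=0: (-1)^0×C(2,0)×2^9 = 512
i=1: (-1)^1×C(2,1)×1^9 = -2
i=2: (-1)^2×C(2,2)×0^9 = 0
Total = 510

Number of surjections = 510


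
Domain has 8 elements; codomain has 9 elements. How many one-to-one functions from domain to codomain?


An injection sends each of |A| = 8 inputs to a distinct output in B.
# injections = |B|·(|B|-1)·…·(|B|-|A|+1) = 9! / (9 - 8)!
= 9 × 8 × 7 × 6 × 5 × 4 × 3 × 2
= 362880

Number of injections = 362880


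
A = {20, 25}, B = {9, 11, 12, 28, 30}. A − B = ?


A \ B = elements in A but not in B
A = {20, 25}
B = {9, 11, 12, 28, 30}
Remove from A any elements in B
A \ B = {20, 25}

A \ B = {20, 25}


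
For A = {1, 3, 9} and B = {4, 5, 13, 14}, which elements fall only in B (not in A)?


A = {1, 3, 9}
B = {4, 5, 13, 14}
Region: only in B (not in A)
Elements: {4, 5, 13, 14}

Elements only in B (not in A): {4, 5, 13, 14}


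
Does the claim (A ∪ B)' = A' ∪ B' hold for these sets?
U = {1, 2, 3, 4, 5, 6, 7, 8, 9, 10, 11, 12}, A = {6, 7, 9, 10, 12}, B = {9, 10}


LHS: A ∪ B = {6, 7, 9, 10, 12}
(A ∪ B)' = U \ (A ∪ B) = {1, 2, 3, 4, 5, 8, 11}
A' = {1, 2, 3, 4, 5, 8, 11}, B' = {1, 2, 3, 4, 5, 6, 7, 8, 11, 12}
Claimed RHS: A' ∪ B' = {1, 2, 3, 4, 5, 6, 7, 8, 11, 12}
Identity is INVALID: LHS = {1, 2, 3, 4, 5, 8, 11} but the RHS claimed here equals {1, 2, 3, 4, 5, 6, 7, 8, 11, 12}. The correct form is (A ∪ B)' = A' ∩ B'.

Identity is invalid: (A ∪ B)' = {1, 2, 3, 4, 5, 8, 11} but A' ∪ B' = {1, 2, 3, 4, 5, 6, 7, 8, 11, 12}. The correct De Morgan law is (A ∪ B)' = A' ∩ B'.


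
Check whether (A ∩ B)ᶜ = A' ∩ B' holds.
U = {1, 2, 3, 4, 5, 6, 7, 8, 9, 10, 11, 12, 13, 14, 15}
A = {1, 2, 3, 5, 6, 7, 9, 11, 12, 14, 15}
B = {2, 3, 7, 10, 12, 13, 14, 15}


LHS: A ∩ B = {2, 3, 7, 12, 14, 15}
(A ∩ B)' = U \ (A ∩ B) = {1, 4, 5, 6, 8, 9, 10, 11, 13}
A' = {4, 8, 10, 13}, B' = {1, 4, 5, 6, 8, 9, 11}
Claimed RHS: A' ∩ B' = {4, 8}
Identity is INVALID: LHS = {1, 4, 5, 6, 8, 9, 10, 11, 13} but the RHS claimed here equals {4, 8}. The correct form is (A ∩ B)' = A' ∪ B'.

Identity is invalid: (A ∩ B)' = {1, 4, 5, 6, 8, 9, 10, 11, 13} but A' ∩ B' = {4, 8}. The correct De Morgan law is (A ∩ B)' = A' ∪ B'.


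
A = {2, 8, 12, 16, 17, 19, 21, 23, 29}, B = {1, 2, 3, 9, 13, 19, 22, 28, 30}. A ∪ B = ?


A ∪ B = all elements in A or B (or both)
A = {2, 8, 12, 16, 17, 19, 21, 23, 29}
B = {1, 2, 3, 9, 13, 19, 22, 28, 30}
A ∪ B = {1, 2, 3, 8, 9, 12, 13, 16, 17, 19, 21, 22, 23, 28, 29, 30}

A ∪ B = {1, 2, 3, 8, 9, 12, 13, 16, 17, 19, 21, 22, 23, 28, 29, 30}


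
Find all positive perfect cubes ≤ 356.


Checking each candidate:
Condition: positive perfect cubes ≤ 356
Result = {1, 8, 27, 64, 125, 216, 343}

{1, 8, 27, 64, 125, 216, 343}


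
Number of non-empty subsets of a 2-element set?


Total subsets = 2^n = 2^2 = 4
Non-empty subsets exclude the empty set: 2^n - 1
= 4 - 1
= 3

Number of non-empty subsets = 3


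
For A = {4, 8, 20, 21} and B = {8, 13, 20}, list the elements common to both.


A ∩ B = elements in both A and B
A = {4, 8, 20, 21}
B = {8, 13, 20}
A ∩ B = {8, 20}

A ∩ B = {8, 20}


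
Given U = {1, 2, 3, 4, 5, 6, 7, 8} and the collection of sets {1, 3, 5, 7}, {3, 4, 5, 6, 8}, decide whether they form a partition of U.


A partition requires: (1) non-empty parts, (2) pairwise disjoint, (3) union = U
Parts: {1, 3, 5, 7}, {3, 4, 5, 6, 8}
Union of parts: {1, 3, 4, 5, 6, 7, 8}
U = {1, 2, 3, 4, 5, 6, 7, 8}
All non-empty? True
Pairwise disjoint? False
Covers U? False

No, not a valid partition


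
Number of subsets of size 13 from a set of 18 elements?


C(n,k) = n! / (k!(n-k)!)
C(18,13) = 18! / (13!5!)
= 8568

C(18,13) = 8568


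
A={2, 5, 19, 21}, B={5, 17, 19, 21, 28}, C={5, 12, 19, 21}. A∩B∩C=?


A ∩ B = {5, 19, 21}
(A ∩ B) ∩ C = {5, 19, 21}

A ∩ B ∩ C = {5, 19, 21}


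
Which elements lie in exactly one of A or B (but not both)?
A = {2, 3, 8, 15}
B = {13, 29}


A △ B = (A \ B) ∪ (B \ A) = elements in exactly one of A or B
A \ B = {2, 3, 8, 15}
B \ A = {13, 29}
A △ B = {2, 3, 8, 13, 15, 29}

A △ B = {2, 3, 8, 13, 15, 29}


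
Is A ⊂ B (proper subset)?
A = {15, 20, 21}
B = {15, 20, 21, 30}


A ⊂ B requires: A ⊆ B AND A ≠ B.
A ⊆ B? Yes
A = B? No
A ⊂ B: Yes (A is a proper subset of B)

Yes, A ⊂ B


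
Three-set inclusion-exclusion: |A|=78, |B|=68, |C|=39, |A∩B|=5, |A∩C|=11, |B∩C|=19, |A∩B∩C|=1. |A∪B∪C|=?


|A∪B∪C| = |A|+|B|+|C| - |A∩B|-|A∩C|-|B∩C| + |A∩B∩C|
= 78+68+39 - 5-11-19 + 1
= 185 - 35 + 1
= 151

|A ∪ B ∪ C| = 151
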